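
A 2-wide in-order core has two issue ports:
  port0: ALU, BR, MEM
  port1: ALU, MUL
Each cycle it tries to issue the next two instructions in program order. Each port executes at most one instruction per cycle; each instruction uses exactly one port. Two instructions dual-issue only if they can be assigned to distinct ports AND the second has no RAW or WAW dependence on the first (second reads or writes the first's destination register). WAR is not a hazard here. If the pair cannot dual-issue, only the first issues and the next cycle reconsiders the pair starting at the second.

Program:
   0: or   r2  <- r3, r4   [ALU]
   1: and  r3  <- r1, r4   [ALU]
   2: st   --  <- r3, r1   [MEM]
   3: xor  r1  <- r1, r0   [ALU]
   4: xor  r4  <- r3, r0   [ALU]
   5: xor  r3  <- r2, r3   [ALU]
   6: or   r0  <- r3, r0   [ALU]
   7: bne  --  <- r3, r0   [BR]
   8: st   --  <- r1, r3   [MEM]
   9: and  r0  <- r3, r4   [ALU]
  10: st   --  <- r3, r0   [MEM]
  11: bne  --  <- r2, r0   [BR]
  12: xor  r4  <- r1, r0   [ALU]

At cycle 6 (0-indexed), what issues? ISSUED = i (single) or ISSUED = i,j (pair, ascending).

ISSUED = 10

c0: i0/i1 or/and  pair
c1: i2/i3 st/xor  pair
c2: i4/i5 xor/xor  pair
c3: i6 or  RAW r0
c4: i7 bne  no-port BR/MEM
c5: i8/i9 st/and  pair
c6: i10 st  no-port MEM/BR
c7: i11/i12 bne/xor  pair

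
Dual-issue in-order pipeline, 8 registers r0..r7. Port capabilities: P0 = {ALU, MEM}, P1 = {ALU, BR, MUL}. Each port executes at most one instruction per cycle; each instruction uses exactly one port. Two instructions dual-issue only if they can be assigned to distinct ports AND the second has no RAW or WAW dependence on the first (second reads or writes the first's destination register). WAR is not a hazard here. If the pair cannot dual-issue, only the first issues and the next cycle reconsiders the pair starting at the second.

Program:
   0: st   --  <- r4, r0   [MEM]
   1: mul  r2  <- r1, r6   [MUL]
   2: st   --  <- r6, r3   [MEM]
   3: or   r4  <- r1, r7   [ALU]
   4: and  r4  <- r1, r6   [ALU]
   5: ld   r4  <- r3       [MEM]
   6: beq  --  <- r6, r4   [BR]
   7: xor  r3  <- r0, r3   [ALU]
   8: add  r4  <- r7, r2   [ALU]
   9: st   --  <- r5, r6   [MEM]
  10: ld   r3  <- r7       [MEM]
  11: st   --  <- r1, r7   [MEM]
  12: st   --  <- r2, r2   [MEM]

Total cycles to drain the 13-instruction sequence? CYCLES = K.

CYCLES = 9

[0] i0+i1  st/mul  -- 2-wide
[1] i2+i3  st/or  -- 2-wide
[2] i4  and  -- WAW r4
[3] i5  ld  -- RAW r4
[4] i6+i7  beq/xor  -- 2-wide
[5] i8+i9  add/st  -- 2-wide
[6] i10  ld  -- no-port MEM/MEM
[7] i11  st  -- no-port MEM/MEM
[8] i12  st  -- tail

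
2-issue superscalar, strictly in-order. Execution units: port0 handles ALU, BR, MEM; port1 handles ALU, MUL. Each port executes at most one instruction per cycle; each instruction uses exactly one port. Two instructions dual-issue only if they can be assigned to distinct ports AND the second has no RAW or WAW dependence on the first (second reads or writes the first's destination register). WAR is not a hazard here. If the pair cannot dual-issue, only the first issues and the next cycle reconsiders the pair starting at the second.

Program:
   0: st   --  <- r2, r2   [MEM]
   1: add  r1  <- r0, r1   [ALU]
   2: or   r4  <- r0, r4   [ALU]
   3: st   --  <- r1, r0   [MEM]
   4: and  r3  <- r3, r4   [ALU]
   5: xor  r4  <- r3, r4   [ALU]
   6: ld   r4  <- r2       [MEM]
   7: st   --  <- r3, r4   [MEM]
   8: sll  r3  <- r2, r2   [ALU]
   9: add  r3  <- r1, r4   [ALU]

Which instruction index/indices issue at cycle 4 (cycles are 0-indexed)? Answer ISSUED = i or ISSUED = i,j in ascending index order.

ISSUED = 6

c0: i0/i1 st add  2-wide
c1: i2/i3 or st  2-wide
c2: i4 and  RAW r3
c3: i5 xor  WAW r4
c4: i6 ld  no-port MEM/MEM
c5: i7/i8 st sll  2-wide
c6: i9 add  tail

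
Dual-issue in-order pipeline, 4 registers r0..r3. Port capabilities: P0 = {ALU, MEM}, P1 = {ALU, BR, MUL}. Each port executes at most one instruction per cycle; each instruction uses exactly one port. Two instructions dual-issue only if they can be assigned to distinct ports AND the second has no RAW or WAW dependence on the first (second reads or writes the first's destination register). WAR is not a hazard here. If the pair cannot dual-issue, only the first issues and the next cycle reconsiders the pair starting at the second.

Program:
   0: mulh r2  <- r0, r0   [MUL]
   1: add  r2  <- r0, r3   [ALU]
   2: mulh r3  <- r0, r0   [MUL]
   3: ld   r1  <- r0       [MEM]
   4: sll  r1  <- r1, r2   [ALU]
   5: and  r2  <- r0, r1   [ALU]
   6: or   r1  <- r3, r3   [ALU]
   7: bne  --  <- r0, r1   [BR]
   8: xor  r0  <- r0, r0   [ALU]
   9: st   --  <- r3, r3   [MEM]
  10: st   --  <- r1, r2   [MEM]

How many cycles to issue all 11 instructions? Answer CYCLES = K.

CYCLES = 8

t=0 i0:mulh.MUL ; WAW r2
t=1 i1&i2:add.ALU+mulh.MUL ; 2-wide
t=2 i3:ld.MEM ; RAW+WAW r1
t=3 i4:sll.ALU ; RAW r1
t=4 i5&i6:and.ALU+or.ALU ; 2-wide
t=5 i7&i8:bne.BR+xor.ALU ; 2-wide
t=6 i9:st.MEM ; no-port MEM/MEM
t=7 i10:st.MEM ; tail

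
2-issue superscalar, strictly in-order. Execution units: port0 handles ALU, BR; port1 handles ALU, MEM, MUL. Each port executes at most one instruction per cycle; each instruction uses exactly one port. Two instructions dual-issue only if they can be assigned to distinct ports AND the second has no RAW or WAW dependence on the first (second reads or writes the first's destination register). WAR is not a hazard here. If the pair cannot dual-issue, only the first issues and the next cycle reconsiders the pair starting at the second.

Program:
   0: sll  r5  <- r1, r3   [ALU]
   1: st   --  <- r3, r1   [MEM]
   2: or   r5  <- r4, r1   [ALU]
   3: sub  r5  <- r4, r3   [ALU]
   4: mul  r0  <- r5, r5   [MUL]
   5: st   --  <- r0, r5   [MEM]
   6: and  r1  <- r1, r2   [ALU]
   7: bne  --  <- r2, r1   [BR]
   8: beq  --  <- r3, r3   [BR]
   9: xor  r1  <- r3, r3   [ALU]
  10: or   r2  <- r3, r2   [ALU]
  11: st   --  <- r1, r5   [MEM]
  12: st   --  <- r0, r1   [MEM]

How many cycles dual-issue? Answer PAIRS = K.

PAIRS = 4

t=0 i0,i1:sll.ALU+st.MEM ; pair
t=1 i2:or.ALU ; WAW r5
t=2 i3:sub.ALU ; RAW r5
t=3 i4:mul.MUL ; no-port MUL/MEM
t=4 i5,i6:st.MEM+and.ALU ; pair
t=5 i7:bne.BR ; no-port BR/BR
t=6 i8,i9:beq.BR+xor.ALU ; pair
t=7 i10,i11:or.ALU+st.MEM ; pair
t=8 i12:st.MEM ; tail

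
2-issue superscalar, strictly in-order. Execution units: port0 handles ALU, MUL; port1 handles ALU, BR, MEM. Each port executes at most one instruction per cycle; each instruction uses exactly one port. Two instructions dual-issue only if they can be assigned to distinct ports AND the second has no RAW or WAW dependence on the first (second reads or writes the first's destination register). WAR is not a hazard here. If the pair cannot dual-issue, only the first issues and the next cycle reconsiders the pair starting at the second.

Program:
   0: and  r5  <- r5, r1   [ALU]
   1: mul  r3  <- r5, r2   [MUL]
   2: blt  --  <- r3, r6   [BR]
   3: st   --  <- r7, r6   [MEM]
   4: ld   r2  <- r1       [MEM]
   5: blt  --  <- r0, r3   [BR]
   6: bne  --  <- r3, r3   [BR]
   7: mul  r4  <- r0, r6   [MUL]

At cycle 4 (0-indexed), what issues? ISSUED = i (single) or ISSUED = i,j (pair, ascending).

ISSUED = 4

c0: i0 and.ALU  RAW r5
c1: i1 mul.MUL  RAW r3
c2: i2 blt.BR  no-port BR/MEM
c3: i3 st.MEM  no-port MEM/MEM
c4: i4 ld.MEM  no-port MEM/BR
c5: i5 blt.BR  no-port BR/BR
c6: i6/i7 bne.BR+mul.MUL  dual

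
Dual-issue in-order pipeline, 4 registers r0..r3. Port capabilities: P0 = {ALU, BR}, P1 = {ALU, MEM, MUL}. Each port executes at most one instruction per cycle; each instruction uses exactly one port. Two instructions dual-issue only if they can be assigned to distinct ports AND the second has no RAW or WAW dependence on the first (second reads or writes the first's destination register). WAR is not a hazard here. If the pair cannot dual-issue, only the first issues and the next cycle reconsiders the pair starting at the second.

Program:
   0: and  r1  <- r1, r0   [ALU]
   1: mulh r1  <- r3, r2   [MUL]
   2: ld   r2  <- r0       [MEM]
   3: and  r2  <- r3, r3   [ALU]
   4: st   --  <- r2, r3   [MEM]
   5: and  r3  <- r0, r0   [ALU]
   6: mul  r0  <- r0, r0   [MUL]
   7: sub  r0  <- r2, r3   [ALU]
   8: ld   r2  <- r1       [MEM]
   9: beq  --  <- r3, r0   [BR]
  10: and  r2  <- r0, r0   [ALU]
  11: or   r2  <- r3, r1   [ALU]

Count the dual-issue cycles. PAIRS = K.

PAIRS = 3

#0 head=0: and i0 WAW r1
#1 head=1: mulh i1 no-port MUL/MEM
#2 head=2: ld i2 WAW r2
#3 head=3: and i3 RAW r2
#4 head=4: st;and i4&i5 2-wide
#5 head=6: mul i6 WAW r0
#6 head=7: sub;ld i7&i8 2-wide
#7 head=9: beq;and i9&i10 2-wide
#8 head=11: or i11 tail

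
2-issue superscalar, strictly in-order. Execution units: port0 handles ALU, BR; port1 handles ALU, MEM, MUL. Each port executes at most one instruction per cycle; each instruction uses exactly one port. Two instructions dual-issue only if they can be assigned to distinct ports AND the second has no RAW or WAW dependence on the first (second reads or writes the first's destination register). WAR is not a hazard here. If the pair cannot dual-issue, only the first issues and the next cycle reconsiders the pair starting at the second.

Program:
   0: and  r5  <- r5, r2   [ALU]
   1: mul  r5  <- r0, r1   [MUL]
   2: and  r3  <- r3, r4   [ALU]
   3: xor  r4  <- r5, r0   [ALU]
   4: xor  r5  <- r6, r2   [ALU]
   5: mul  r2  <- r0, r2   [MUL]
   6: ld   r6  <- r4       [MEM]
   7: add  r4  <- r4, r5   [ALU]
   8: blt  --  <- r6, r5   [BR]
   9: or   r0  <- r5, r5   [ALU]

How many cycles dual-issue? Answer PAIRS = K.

t=0 i0:and.ALU ; WAW r5
t=1 i1+i2:mul.MUL;and.ALU ; dual
t=2 i3+i4:xor.ALU;xor.ALU ; dual
t=3 i5:mul.MUL ; no-port MUL/MEM
t=4 i6+i7:ld.MEM;add.ALU ; dual
t=5 i8+i9:blt.BR;or.ALU ; dual

PAIRS = 4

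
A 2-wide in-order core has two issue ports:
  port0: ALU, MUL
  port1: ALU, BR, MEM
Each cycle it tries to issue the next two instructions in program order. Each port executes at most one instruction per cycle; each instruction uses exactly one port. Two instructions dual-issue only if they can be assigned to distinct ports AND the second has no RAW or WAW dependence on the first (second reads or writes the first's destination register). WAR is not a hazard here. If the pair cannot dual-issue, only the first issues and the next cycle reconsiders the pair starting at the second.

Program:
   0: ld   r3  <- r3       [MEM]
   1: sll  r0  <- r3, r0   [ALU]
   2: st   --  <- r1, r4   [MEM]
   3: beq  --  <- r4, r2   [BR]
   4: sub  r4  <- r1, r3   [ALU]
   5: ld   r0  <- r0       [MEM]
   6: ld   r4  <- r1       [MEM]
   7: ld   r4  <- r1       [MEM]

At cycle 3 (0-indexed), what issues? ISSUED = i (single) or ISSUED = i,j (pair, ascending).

[0] i0  ld  -- RAW r3
[1] i1/i2  sll st  -- pair
[2] i3/i4  beq sub  -- pair
[3] i5  ld  -- no-port MEM/MEM
[4] i6  ld  -- no-port MEM/MEM
[5] i7  ld  -- tail

ISSUED = 5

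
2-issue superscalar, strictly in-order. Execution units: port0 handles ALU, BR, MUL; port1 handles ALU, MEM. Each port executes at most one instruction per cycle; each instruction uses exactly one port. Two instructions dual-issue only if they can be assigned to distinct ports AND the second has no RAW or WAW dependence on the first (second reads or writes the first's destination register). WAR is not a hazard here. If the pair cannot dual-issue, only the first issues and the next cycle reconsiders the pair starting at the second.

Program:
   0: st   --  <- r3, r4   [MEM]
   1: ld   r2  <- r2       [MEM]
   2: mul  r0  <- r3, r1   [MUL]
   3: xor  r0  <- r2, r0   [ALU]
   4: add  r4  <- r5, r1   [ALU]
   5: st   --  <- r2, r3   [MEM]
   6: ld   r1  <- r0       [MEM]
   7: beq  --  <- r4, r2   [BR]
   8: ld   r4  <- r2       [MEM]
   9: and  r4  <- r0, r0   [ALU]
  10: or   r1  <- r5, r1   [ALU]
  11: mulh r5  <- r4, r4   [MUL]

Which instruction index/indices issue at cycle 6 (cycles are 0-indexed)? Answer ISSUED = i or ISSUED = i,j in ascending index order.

ISSUED = 9,10

0. st @i0  | no-port MEM/MEM
1. ld mul @i1/i2  | dual
2. xor add @i3/i4  | dual
3. st @i5  | no-port MEM/MEM
4. ld beq @i6/i7  | dual
5. ld @i8  | WAW r4
6. and or @i9/i10  | dual
7. mulh @i11  | tail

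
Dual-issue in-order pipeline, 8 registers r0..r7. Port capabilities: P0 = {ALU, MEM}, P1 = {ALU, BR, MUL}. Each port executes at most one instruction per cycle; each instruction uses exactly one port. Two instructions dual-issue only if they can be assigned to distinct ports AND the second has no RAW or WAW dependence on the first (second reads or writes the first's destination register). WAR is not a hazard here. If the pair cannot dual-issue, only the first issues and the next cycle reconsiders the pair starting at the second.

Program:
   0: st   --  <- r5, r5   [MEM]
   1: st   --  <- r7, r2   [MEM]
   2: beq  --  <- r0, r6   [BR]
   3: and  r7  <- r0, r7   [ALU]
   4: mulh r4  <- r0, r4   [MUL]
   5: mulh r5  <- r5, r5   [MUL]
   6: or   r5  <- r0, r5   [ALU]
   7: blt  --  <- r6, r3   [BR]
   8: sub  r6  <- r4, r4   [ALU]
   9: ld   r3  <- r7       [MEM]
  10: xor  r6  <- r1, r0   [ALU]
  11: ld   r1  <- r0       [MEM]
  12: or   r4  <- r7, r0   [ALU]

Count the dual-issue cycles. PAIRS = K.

t=0 i0:st.MEM ; no-port MEM/MEM
t=1 i1&i2:st.MEM beq.BR ; 2-wide
t=2 i3&i4:and.ALU mulh.MUL ; 2-wide
t=3 i5:mulh.MUL ; RAW+WAW r5
t=4 i6&i7:or.ALU blt.BR ; 2-wide
t=5 i8&i9:sub.ALU ld.MEM ; 2-wide
t=6 i10&i11:xor.ALU ld.MEM ; 2-wide
t=7 i12:or.ALU ; tail

PAIRS = 5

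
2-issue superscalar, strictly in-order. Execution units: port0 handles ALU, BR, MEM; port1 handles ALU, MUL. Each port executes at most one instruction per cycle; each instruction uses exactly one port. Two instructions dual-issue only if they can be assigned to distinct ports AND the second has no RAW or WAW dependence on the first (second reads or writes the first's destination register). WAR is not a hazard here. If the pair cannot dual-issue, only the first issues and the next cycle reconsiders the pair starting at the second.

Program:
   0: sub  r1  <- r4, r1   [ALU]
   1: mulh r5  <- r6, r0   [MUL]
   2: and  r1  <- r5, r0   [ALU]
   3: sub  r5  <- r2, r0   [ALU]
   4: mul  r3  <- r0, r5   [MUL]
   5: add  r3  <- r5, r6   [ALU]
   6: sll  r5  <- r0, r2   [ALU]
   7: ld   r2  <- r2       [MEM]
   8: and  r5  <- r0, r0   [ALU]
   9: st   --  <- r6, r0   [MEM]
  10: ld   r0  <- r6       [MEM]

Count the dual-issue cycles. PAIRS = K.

t=0 i0+i1:sub/mulh ; dual
t=1 i2+i3:and/sub ; dual
t=2 i4:mul ; WAW r3
t=3 i5+i6:add/sll ; dual
t=4 i7+i8:ld/and ; dual
t=5 i9:st ; no-port MEM/MEM
t=6 i10:ld ; tail

PAIRS = 4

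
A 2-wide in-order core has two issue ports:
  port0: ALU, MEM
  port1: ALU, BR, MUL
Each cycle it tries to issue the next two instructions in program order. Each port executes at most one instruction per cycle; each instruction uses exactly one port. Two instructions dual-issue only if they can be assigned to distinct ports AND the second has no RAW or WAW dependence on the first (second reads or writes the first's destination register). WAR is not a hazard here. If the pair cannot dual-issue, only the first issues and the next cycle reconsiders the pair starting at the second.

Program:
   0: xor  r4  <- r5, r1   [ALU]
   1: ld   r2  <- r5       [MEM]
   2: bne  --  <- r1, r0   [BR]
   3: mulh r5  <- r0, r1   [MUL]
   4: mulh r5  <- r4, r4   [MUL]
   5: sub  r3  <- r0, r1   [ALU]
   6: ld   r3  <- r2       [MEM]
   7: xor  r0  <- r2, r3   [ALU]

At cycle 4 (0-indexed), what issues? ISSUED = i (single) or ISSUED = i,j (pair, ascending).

ISSUED = 6

#0 head=0: xor.ALU+ld.MEM i0+i1 dual
#1 head=2: bne.BR i2 no-port BR/MUL
#2 head=3: mulh.MUL i3 no-port MUL/MUL
#3 head=4: mulh.MUL+sub.ALU i4+i5 dual
#4 head=6: ld.MEM i6 RAW r3
#5 head=7: xor.ALU i7 tail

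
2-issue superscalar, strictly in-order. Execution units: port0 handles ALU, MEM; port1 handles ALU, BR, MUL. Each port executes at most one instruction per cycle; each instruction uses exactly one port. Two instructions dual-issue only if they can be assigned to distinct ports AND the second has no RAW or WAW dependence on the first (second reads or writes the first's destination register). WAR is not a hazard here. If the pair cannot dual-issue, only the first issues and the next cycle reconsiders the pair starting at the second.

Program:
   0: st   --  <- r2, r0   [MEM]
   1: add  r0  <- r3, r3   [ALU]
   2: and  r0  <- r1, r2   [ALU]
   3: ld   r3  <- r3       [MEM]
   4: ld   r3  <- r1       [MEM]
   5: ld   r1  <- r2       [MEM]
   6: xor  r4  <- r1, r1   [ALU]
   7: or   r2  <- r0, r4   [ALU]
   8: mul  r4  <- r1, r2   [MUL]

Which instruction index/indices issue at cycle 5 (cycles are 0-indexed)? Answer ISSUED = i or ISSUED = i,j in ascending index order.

  cy0 -> i0+i1 (st+add) pair
  cy1 -> i2+i3 (and+ld) pair
  cy2 -> i4 (ld) no-port MEM/MEM
  cy3 -> i5 (ld) RAW r1
  cy4 -> i6 (xor) RAW r4
  cy5 -> i7 (or) RAW r2
  cy6 -> i8 (mul) tail

ISSUED = 7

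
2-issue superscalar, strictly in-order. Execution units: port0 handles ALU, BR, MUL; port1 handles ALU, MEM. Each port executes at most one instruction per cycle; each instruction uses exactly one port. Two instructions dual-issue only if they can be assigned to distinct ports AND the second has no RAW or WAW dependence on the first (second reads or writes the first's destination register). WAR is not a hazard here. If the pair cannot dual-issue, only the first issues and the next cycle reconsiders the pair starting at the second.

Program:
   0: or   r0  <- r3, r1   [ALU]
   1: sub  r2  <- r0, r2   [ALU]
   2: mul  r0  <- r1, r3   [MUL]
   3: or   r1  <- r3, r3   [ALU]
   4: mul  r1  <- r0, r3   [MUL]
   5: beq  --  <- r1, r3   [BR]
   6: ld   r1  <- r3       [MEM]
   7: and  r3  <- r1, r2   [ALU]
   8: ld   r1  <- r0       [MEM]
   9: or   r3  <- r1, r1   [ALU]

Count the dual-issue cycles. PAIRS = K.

t=0 i0:or ; RAW r0
t=1 i1,i2:sub mul ; dual
t=2 i3:or ; WAW r1
t=3 i4:mul ; no-port MUL/BR
t=4 i5,i6:beq ld ; dual
t=5 i7,i8:and ld ; dual
t=6 i9:or ; tail

PAIRS = 3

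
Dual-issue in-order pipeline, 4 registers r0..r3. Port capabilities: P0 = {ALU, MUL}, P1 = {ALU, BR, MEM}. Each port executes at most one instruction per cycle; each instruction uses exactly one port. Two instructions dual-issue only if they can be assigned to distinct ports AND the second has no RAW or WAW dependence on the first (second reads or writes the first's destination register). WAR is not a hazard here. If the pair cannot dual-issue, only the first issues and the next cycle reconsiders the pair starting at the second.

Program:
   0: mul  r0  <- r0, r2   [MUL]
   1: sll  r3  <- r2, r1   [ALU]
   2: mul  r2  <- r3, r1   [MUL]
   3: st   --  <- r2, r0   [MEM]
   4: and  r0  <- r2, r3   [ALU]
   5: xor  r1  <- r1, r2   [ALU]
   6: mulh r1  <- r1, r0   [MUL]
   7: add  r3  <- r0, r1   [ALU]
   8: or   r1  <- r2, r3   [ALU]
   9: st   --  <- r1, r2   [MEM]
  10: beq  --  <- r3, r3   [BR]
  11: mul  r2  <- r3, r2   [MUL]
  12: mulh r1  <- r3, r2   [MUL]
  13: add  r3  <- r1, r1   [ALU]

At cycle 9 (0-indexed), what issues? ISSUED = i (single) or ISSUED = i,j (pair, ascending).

ISSUED = 12

c0: i0/i1 mul.MUL+sll.ALU  2-wide
c1: i2 mul.MUL  RAW r2
c2: i3/i4 st.MEM+and.ALU  2-wide
c3: i5 xor.ALU  RAW+WAW r1
c4: i6 mulh.MUL  RAW r1
c5: i7 add.ALU  RAW r3
c6: i8 or.ALU  RAW r1
c7: i9 st.MEM  no-port MEM/BR
c8: i10/i11 beq.BR+mul.MUL  2-wide
c9: i12 mulh.MUL  RAW r1
c10: i13 add.ALU  tail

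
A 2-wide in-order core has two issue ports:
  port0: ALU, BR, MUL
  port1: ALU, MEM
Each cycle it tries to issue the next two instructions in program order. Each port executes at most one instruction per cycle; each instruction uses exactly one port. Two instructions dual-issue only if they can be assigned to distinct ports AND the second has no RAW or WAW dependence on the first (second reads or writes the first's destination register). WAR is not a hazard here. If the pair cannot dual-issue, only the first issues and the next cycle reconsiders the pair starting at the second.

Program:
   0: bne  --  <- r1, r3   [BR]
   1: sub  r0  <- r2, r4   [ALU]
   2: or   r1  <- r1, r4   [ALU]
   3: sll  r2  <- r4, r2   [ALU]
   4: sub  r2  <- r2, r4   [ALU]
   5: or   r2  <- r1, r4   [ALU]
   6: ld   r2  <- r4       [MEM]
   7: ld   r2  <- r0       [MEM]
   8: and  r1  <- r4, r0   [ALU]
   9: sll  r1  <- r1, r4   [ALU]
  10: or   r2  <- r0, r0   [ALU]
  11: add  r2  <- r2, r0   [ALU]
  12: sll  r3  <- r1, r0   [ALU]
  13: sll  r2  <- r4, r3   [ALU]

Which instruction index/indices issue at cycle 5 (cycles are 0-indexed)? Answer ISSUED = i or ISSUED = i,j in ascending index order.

c0: i0&i1 bne.BR+sub.ALU  pair
c1: i2&i3 or.ALU+sll.ALU  pair
c2: i4 sub.ALU  WAW r2
c3: i5 or.ALU  WAW r2
c4: i6 ld.MEM  no-port MEM/MEM
c5: i7&i8 ld.MEM+and.ALU  pair
c6: i9&i10 sll.ALU+or.ALU  pair
c7: i11&i12 add.ALU+sll.ALU  pair
c8: i13 sll.ALU  tail

ISSUED = 7,8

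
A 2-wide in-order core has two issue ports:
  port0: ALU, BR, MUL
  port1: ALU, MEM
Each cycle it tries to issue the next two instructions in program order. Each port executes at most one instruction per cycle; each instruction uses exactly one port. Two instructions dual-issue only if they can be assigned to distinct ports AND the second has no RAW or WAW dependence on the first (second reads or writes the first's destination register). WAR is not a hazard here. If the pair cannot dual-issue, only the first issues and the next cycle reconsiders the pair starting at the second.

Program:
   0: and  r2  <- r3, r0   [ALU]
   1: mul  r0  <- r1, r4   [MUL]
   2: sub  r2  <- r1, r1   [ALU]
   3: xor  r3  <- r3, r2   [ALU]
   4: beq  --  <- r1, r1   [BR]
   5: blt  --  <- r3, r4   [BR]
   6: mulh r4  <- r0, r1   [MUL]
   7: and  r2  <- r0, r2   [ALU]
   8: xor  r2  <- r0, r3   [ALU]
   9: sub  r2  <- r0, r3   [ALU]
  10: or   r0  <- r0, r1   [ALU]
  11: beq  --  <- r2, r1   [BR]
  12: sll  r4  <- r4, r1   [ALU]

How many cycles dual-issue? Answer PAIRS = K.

#0 head=0: and.ALU/mul.MUL i0/i1 2-wide
#1 head=2: sub.ALU i2 RAW r2
#2 head=3: xor.ALU/beq.BR i3/i4 2-wide
#3 head=5: blt.BR i5 no-port BR/MUL
#4 head=6: mulh.MUL/and.ALU i6/i7 2-wide
#5 head=8: xor.ALU i8 WAW r2
#6 head=9: sub.ALU/or.ALU i9/i10 2-wide
#7 head=11: beq.BR/sll.ALU i11/i12 2-wide

PAIRS = 5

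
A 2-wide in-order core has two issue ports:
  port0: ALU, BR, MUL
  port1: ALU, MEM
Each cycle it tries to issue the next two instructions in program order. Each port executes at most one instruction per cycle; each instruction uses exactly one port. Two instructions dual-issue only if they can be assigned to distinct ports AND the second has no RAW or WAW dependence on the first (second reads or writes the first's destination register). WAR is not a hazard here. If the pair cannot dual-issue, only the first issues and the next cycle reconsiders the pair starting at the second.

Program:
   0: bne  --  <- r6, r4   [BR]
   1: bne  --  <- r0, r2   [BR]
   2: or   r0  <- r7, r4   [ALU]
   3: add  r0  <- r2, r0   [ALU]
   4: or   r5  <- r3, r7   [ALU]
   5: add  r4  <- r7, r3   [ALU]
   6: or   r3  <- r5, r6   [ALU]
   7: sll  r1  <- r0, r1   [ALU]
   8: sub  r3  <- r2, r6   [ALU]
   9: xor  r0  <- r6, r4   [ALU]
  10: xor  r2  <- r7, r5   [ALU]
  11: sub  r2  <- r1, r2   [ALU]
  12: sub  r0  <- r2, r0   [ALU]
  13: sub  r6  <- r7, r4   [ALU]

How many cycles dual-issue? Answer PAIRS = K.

PAIRS = 6

c0: i0 bne  no-port BR/BR
c1: i1,i2 bne;or  pair
c2: i3,i4 add;or  pair
c3: i5,i6 add;or  pair
c4: i7,i8 sll;sub  pair
c5: i9,i10 xor;xor  pair
c6: i11 sub  RAW r2
c7: i12,i13 sub;sub  pair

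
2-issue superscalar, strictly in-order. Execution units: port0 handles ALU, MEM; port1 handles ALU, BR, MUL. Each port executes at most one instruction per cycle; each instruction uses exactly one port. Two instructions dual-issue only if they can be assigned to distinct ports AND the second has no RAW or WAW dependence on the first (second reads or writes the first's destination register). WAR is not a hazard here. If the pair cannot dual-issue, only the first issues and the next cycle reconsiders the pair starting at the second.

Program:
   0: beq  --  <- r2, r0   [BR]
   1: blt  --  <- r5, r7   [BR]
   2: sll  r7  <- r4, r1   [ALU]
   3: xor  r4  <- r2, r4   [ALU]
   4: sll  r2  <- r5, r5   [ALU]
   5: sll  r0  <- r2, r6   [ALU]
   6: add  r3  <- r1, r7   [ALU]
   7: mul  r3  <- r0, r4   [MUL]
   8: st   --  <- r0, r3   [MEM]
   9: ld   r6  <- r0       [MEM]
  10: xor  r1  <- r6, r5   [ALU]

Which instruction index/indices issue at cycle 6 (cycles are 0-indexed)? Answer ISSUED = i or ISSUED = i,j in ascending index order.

ISSUED = 9

0. beq @i0  | no-port BR/BR
1. blt sll @i1,i2  | pair
2. xor sll @i3,i4  | pair
3. sll add @i5,i6  | pair
4. mul @i7  | RAW r3
5. st @i8  | no-port MEM/MEM
6. ld @i9  | RAW r6
7. xor @i10  | tail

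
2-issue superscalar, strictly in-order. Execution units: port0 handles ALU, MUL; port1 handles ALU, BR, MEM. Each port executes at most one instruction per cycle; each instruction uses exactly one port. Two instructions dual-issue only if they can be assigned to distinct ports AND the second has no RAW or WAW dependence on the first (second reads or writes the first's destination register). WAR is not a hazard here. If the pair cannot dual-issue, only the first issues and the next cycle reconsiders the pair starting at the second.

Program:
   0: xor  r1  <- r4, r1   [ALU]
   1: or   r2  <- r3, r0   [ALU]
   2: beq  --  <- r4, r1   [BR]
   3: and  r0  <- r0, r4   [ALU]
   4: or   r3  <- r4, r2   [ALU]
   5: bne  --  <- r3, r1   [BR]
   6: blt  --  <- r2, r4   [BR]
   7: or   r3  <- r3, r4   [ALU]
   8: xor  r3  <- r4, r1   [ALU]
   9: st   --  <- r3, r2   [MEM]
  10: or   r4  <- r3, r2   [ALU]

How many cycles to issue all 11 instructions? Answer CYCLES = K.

CYCLES = 7

[0] i0+i1  xor.ALU+or.ALU  -- 2-wide
[1] i2+i3  beq.BR+and.ALU  -- 2-wide
[2] i4  or.ALU  -- RAW r3
[3] i5  bne.BR  -- no-port BR/BR
[4] i6+i7  blt.BR+or.ALU  -- 2-wide
[5] i8  xor.ALU  -- RAW r3
[6] i9+i10  st.MEM+or.ALU  -- 2-wide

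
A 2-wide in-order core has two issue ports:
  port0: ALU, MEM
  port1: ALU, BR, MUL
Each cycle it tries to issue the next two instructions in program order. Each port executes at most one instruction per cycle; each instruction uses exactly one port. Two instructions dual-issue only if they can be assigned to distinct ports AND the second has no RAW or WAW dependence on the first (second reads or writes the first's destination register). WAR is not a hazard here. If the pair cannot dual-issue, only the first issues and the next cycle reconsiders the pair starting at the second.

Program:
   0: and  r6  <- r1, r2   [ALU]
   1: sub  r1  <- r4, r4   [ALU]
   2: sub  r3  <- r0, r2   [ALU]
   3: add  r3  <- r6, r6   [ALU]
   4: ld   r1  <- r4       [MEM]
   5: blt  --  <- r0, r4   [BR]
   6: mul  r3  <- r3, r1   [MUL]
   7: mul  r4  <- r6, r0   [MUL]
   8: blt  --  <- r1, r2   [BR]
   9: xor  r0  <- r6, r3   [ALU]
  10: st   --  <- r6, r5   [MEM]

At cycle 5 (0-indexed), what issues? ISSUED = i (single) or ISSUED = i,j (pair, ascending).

[0] i0&i1  and sub  -- dual
[1] i2  sub  -- WAW r3
[2] i3&i4  add ld  -- dual
[3] i5  blt  -- no-port BR/MUL
[4] i6  mul  -- no-port MUL/MUL
[5] i7  mul  -- no-port MUL/BR
[6] i8&i9  blt xor  -- dual
[7] i10  st  -- tail

ISSUED = 7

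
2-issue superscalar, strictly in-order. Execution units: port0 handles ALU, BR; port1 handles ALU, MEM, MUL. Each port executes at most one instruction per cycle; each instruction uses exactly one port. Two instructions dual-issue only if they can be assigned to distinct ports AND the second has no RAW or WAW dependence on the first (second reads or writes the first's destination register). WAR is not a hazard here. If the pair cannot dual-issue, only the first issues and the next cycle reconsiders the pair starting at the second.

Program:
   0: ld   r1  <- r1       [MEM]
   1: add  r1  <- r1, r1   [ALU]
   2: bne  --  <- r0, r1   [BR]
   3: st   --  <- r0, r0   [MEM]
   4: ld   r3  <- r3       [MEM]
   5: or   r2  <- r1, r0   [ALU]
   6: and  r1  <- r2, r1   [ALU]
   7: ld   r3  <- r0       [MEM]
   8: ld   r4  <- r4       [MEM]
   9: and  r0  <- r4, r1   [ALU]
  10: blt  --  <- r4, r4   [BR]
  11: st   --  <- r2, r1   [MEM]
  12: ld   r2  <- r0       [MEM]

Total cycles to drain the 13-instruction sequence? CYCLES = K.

CYCLES = 9

[0] i0  ld.MEM  -- RAW+WAW r1
[1] i1  add.ALU  -- RAW r1
[2] i2/i3  bne.BR;st.MEM  -- dual
[3] i4/i5  ld.MEM;or.ALU  -- dual
[4] i6/i7  and.ALU;ld.MEM  -- dual
[5] i8  ld.MEM  -- RAW r4
[6] i9/i10  and.ALU;blt.BR  -- dual
[7] i11  st.MEM  -- no-port MEM/MEM
[8] i12  ld.MEM  -- tail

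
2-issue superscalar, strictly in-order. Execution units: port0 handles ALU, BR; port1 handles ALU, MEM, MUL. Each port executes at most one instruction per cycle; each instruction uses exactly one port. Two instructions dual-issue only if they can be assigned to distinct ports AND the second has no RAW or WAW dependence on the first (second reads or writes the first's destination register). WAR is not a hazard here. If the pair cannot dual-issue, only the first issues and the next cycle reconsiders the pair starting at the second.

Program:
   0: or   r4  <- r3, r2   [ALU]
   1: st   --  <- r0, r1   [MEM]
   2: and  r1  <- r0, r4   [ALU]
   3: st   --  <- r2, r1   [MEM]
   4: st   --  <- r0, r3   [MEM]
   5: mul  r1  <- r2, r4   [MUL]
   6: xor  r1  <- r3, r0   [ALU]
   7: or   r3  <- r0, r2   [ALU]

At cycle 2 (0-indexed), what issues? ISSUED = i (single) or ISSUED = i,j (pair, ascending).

[0] i0,i1  or.ALU st.MEM  -- pair
[1] i2  and.ALU  -- RAW r1
[2] i3  st.MEM  -- no-port MEM/MEM
[3] i4  st.MEM  -- no-port MEM/MUL
[4] i5  mul.MUL  -- WAW r1
[5] i6,i7  xor.ALU or.ALU  -- pair

ISSUED = 3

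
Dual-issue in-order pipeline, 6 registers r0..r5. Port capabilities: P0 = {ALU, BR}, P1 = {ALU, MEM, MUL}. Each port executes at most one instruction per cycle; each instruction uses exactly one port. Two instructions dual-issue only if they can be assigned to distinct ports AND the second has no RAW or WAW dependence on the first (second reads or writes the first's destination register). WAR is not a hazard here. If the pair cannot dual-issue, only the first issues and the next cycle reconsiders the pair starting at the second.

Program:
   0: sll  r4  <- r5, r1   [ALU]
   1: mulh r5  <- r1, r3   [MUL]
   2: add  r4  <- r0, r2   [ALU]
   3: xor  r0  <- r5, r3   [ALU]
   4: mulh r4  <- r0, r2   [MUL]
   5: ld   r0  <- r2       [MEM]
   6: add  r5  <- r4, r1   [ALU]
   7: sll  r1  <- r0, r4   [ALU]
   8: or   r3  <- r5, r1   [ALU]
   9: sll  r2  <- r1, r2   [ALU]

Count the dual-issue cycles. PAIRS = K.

c0: i0&i1 sll.ALU;mulh.MUL  2-wide
c1: i2&i3 add.ALU;xor.ALU  2-wide
c2: i4 mulh.MUL  no-port MUL/MEM
c3: i5&i6 ld.MEM;add.ALU  2-wide
c4: i7 sll.ALU  RAW r1
c5: i8&i9 or.ALU;sll.ALU  2-wide

PAIRS = 4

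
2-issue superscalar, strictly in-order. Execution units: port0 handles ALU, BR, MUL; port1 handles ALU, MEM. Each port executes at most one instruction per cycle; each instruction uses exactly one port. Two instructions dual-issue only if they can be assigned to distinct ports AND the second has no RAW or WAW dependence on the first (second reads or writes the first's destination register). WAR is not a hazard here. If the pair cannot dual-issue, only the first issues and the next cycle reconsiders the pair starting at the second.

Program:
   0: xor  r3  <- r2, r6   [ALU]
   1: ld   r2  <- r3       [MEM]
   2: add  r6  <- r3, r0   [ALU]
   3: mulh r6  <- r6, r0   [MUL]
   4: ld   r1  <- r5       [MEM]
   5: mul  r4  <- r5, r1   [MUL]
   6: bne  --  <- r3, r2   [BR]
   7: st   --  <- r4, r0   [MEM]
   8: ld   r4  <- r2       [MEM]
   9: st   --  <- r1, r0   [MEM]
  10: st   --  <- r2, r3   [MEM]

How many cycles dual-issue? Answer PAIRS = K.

PAIRS = 3

#0 head=0: xor i0 RAW r3
#1 head=1: ld+add i1/i2 2-wide
#2 head=3: mulh+ld i3/i4 2-wide
#3 head=5: mul i5 no-port MUL/BR
#4 head=6: bne+st i6/i7 2-wide
#5 head=8: ld i8 no-port MEM/MEM
#6 head=9: st i9 no-port MEM/MEM
#7 head=10: st i10 tail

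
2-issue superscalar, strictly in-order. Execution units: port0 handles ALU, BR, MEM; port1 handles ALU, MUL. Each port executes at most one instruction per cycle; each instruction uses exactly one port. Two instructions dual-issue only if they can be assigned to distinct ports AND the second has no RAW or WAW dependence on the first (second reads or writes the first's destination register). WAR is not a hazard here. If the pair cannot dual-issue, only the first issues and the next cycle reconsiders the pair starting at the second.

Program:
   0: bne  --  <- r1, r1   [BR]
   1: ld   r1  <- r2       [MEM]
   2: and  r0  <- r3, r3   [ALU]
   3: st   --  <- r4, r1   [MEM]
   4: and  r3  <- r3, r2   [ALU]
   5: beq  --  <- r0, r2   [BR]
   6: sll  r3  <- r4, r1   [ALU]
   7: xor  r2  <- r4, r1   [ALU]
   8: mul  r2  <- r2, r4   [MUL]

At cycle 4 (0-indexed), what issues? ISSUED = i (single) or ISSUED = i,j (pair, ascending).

  cy0 -> i0 (bne.BR) no-port BR/MEM
  cy1 -> i1+i2 (ld.MEM+and.ALU) dual
  cy2 -> i3+i4 (st.MEM+and.ALU) dual
  cy3 -> i5+i6 (beq.BR+sll.ALU) dual
  cy4 -> i7 (xor.ALU) RAW+WAW r2
  cy5 -> i8 (mul.MUL) tail

ISSUED = 7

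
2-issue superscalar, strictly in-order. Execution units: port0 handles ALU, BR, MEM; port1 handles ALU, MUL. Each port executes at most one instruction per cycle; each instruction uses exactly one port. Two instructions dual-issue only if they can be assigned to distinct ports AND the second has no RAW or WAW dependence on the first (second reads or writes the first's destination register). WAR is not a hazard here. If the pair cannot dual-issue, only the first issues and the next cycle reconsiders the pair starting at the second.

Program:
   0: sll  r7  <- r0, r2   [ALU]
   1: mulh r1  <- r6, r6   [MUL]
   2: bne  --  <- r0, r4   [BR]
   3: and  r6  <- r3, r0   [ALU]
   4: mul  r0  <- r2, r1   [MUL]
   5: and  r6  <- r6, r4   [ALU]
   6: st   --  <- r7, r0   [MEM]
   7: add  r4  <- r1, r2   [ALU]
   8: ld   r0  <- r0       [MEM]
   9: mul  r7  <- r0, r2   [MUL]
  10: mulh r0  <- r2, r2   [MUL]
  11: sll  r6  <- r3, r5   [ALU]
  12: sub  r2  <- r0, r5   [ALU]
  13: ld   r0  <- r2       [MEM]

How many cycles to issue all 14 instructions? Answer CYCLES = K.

CYCLES = 9

c0: i0,i1 sll+mulh  dual
c1: i2,i3 bne+and  dual
c2: i4,i5 mul+and  dual
c3: i6,i7 st+add  dual
c4: i8 ld  RAW r0
c5: i9 mul  no-port MUL/MUL
c6: i10,i11 mulh+sll  dual
c7: i12 sub  RAW r2
c8: i13 ld  tail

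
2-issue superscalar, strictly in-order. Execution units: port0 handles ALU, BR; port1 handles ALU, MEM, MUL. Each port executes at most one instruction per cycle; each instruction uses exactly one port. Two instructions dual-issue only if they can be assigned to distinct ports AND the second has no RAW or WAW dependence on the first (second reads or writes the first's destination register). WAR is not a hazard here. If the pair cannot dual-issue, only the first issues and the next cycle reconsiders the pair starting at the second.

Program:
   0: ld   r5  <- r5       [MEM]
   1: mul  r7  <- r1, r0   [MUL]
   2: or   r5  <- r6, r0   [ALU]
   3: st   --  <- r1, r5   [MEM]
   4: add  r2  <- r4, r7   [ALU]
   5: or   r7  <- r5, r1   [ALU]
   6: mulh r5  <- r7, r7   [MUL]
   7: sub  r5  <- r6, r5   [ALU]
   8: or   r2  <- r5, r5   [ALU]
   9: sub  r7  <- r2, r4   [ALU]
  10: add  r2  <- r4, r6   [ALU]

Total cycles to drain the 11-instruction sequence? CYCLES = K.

0. ld @i0  | no-port MEM/MUL
1. mul/or @i1&i2  | 2-wide
2. st/add @i3&i4  | 2-wide
3. or @i5  | RAW r7
4. mulh @i6  | RAW+WAW r5
5. sub @i7  | RAW r5
6. or @i8  | RAW r2
7. sub/add @i9&i10  | 2-wide

CYCLES = 8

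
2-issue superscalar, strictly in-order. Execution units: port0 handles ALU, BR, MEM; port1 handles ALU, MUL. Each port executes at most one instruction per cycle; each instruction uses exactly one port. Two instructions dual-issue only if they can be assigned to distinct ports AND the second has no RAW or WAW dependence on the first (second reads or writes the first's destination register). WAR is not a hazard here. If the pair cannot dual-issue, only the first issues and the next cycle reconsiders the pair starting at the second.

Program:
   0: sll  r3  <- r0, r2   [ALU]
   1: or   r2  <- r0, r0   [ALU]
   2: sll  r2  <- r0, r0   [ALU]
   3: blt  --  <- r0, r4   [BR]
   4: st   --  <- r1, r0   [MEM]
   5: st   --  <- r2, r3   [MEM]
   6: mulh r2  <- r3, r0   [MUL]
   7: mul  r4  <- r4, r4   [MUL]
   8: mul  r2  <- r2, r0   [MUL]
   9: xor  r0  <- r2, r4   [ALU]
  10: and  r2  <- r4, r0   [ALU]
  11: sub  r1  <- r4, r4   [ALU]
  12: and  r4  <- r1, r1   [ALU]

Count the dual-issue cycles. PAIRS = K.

PAIRS = 4

0. sll or @i0+i1  | dual
1. sll blt @i2+i3  | dual
2. st @i4  | no-port MEM/MEM
3. st mulh @i5+i6  | dual
4. mul @i7  | no-port MUL/MUL
5. mul @i8  | RAW r2
6. xor @i9  | RAW r0
7. and sub @i10+i11  | dual
8. and @i12  | tail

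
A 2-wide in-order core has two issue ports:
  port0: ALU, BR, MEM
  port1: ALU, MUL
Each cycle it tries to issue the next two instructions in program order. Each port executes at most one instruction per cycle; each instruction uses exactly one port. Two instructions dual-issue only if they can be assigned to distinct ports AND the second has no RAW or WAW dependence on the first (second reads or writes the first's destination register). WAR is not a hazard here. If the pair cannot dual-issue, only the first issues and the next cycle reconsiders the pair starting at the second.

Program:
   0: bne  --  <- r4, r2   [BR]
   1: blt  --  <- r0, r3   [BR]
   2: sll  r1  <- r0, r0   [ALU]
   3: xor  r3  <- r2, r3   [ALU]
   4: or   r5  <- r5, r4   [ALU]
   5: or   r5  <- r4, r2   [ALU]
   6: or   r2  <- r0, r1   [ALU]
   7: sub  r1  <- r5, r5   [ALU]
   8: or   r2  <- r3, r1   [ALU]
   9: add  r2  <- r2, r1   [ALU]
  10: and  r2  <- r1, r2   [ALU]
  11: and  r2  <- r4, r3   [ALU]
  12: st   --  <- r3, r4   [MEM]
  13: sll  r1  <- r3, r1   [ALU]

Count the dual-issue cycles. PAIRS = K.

c0: i0 bne  no-port BR/BR
c1: i1/i2 blt/sll  pair
c2: i3/i4 xor/or  pair
c3: i5/i6 or/or  pair
c4: i7 sub  RAW r1
c5: i8 or  RAW+WAW r2
c6: i9 add  RAW+WAW r2
c7: i10 and  WAW r2
c8: i11/i12 and/st  pair
c9: i13 sll  tail

PAIRS = 4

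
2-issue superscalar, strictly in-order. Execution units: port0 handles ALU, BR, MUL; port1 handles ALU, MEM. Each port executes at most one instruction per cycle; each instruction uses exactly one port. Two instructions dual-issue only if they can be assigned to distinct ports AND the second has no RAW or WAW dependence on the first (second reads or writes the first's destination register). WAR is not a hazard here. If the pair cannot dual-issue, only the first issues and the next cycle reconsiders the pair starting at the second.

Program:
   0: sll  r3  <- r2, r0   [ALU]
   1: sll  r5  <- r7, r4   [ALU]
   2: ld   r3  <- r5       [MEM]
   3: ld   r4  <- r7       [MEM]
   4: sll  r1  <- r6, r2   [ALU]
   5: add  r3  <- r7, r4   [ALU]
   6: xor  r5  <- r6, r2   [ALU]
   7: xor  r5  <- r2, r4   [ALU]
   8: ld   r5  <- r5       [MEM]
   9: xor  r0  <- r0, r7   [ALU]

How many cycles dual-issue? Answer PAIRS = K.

c0: i0,i1 sll.ALU/sll.ALU  pair
c1: i2 ld.MEM  no-port MEM/MEM
c2: i3,i4 ld.MEM/sll.ALU  pair
c3: i5,i6 add.ALU/xor.ALU  pair
c4: i7 xor.ALU  RAW+WAW r5
c5: i8,i9 ld.MEM/xor.ALU  pair

PAIRS = 4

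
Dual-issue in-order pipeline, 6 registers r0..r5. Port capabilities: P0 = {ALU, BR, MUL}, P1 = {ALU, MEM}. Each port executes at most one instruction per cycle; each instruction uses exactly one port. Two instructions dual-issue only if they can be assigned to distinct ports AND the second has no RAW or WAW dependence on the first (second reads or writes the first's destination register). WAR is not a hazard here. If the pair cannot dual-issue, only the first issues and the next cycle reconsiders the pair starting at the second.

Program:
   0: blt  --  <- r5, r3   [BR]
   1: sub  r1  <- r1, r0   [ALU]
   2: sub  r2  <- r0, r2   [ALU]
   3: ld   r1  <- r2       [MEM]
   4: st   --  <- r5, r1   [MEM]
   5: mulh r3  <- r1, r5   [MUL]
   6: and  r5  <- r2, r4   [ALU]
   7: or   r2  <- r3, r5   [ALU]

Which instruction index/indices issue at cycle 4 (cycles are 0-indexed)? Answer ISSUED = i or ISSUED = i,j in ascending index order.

ISSUED = 6

0. blt.BR sub.ALU @i0,i1  | dual
1. sub.ALU @i2  | RAW r2
2. ld.MEM @i3  | no-port MEM/MEM
3. st.MEM mulh.MUL @i4,i5  | dual
4. and.ALU @i6  | RAW r5
5. or.ALU @i7  | tail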